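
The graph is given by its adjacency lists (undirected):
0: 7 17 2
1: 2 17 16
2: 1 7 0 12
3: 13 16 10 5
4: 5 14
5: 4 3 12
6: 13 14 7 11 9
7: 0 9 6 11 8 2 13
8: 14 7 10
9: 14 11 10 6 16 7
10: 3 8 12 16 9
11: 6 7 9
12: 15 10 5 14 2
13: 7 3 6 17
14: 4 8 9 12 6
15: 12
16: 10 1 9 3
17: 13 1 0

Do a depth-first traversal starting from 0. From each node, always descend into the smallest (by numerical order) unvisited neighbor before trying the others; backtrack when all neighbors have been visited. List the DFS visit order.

Visit 0
0 → 2
2 → 1
1 → 16
16 → 3
3 → 5
5 → 4
4 → 14
14 → 6
6 → 7
7 → 8
8 → 10
10 → 9
9 → 11
10 → 12
12 → 15
7 → 13
13 → 17

0 -> 2 -> 1 -> 16 -> 3 -> 5 -> 4 -> 14 -> 6 -> 7 -> 8 -> 10 -> 9 -> 11 -> 12 -> 15 -> 13 -> 17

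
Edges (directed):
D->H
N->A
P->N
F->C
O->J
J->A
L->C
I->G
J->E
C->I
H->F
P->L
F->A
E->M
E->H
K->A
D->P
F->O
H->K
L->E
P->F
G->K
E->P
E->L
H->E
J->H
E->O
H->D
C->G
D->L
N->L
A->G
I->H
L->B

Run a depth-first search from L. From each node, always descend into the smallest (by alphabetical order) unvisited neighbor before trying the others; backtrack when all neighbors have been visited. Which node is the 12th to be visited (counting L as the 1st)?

Visit L
L → B
L → C
C → G
G → K
K → A
C → I
I → H
H → D
D → P
P → F
F → O
O → J
J → E
E → M
P → N

Visit order: L, B, C, G, K, A, I, H, D, P, F, O, J, E, M, N

O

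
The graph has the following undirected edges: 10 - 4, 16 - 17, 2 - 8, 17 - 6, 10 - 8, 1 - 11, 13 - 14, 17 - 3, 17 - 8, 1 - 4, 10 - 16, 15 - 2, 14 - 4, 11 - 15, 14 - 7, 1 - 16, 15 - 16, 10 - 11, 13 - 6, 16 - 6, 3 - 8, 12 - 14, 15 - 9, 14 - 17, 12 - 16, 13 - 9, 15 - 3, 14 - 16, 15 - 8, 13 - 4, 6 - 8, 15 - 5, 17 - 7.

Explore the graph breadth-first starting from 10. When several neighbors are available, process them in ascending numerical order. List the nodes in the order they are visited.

10 4 8 11 16 1 13 14 2 3 6 15 17 12 9 7 5

Visit 10; enqueue 4, 8, 11, 16 → queue [4, 8, 11, 16]
Visit 4; enqueue 1, 13, 14 → queue [8, 11, 16, 1, 13, 14]
Visit 8; enqueue 2, 3, 6, 15, 17 → queue [11, 16, 1, 13, 14, 2, 3, 6, 15, 17]
Visit 11 → queue [16, 1, 13, 14, 2, 3, 6, 15, 17]
Visit 16; enqueue 12 → queue [1, 13, 14, 2, 3, 6, 15, 17, 12]
Visit 1 → queue [13, 14, 2, 3, 6, 15, 17, 12]
Visit 13; enqueue 9 → queue [14, 2, 3, 6, 15, 17, 12, 9]
Visit 14; enqueue 7 → queue [2, 3, 6, 15, 17, 12, 9, 7]
Visit 2 → queue [3, 6, 15, 17, 12, 9, 7]
Visit 3 → queue [6, 15, 17, 12, 9, 7]
Visit 6 → queue [15, 17, 12, 9, 7]
Visit 15; enqueue 5 → queue [17, 12, 9, 7, 5]
Visit 17 → queue [12, 9, 7, 5]
Visit 12 → queue [9, 7, 5]
Visit 9 → queue [7, 5]
Visit 7 → queue [5]
Visit 5 → queue []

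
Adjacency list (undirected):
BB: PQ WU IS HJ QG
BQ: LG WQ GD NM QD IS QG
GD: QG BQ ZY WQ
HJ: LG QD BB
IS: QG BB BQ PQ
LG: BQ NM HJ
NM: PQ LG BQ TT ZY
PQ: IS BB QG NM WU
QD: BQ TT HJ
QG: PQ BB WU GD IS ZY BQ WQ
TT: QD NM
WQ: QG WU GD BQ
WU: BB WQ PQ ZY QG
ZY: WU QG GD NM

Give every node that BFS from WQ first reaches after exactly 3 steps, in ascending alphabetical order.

HJ, TT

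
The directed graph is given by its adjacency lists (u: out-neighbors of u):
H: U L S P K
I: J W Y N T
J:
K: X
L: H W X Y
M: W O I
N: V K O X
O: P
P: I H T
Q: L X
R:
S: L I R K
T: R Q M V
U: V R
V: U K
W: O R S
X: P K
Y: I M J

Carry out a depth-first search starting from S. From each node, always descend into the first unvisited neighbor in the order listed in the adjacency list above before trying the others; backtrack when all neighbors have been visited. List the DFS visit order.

Visit S
S → L
L → H
H → U
U → V
V → K
K → X
X → P
P → I
I → J
I → W
W → O
W → R
I → Y
Y → M
I → N
I → T
T → Q

S, L, H, U, V, K, X, P, I, J, W, O, R, Y, M, N, T, Q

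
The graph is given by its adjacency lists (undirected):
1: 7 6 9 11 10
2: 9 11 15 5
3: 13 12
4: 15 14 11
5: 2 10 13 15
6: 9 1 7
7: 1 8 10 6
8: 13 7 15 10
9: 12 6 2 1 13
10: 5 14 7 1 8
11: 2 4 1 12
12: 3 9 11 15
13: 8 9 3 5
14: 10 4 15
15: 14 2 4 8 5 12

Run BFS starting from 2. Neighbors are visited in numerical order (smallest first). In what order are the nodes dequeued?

2 -> 5 -> 9 -> 11 -> 15 -> 10 -> 13 -> 1 -> 6 -> 12 -> 4 -> 8 -> 14 -> 7 -> 3

Visit 2; enqueue 5, 9, 11, 15 → queue [5, 9, 11, 15]
Visit 5; enqueue 10, 13 → queue [9, 11, 15, 10, 13]
Visit 9; enqueue 1, 6, 12 → queue [11, 15, 10, 13, 1, 6, 12]
Visit 11; enqueue 4 → queue [15, 10, 13, 1, 6, 12, 4]
Visit 15; enqueue 8, 14 → queue [10, 13, 1, 6, 12, 4, 8, 14]
Visit 10; enqueue 7 → queue [13, 1, 6, 12, 4, 8, 14, 7]
Visit 13; enqueue 3 → queue [1, 6, 12, 4, 8, 14, 7, 3]
Visit 1 → queue [6, 12, 4, 8, 14, 7, 3]
Visit 6 → queue [12, 4, 8, 14, 7, 3]
Visit 12 → queue [4, 8, 14, 7, 3]
Visit 4 → queue [8, 14, 7, 3]
Visit 8 → queue [14, 7, 3]
Visit 14 → queue [7, 3]
Visit 7 → queue [3]
Visit 3 → queue []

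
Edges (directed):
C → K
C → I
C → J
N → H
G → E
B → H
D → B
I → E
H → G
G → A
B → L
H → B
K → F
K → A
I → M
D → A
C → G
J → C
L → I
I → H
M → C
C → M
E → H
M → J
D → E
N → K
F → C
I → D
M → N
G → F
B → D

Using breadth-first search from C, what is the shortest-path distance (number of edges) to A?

Level 0: C
Level 1: G, I, J, K, M
Level 2: A, D, E, F, H, N
Level 3: B
Level 4: L
A first appears at level 2.

2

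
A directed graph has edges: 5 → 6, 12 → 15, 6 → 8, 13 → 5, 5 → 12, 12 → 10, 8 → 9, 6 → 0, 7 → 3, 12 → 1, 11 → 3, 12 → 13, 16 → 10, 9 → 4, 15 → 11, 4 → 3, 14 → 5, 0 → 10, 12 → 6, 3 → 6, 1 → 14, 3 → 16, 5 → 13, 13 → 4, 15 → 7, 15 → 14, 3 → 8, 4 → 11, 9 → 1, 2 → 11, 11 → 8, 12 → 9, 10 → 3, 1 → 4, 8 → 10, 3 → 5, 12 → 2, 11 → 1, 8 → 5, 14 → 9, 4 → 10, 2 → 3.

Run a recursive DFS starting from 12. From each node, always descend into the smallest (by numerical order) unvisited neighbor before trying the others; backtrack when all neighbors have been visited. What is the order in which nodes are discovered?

12, 1, 4, 3, 5, 6, 0, 10, 8, 9, 13, 16, 11, 14, 2, 15, 7

Visit 12
12 → 1
1 → 4
4 → 3
3 → 5
5 → 6
6 → 0
0 → 10
6 → 8
8 → 9
5 → 13
3 → 16
4 → 11
1 → 14
12 → 2
12 → 15
15 → 7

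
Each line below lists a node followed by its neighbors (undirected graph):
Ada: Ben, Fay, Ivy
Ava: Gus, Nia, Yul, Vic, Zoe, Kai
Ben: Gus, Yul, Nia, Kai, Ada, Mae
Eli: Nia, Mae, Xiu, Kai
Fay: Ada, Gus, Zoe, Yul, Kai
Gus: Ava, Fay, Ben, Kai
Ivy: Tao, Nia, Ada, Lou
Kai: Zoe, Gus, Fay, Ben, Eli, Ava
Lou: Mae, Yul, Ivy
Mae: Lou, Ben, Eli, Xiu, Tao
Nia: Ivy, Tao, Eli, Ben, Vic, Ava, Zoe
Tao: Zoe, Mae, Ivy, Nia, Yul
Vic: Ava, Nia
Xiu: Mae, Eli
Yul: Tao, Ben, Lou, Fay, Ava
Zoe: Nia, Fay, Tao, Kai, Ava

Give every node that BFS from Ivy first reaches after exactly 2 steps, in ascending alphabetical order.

Ava, Ben, Eli, Fay, Mae, Vic, Yul, Zoe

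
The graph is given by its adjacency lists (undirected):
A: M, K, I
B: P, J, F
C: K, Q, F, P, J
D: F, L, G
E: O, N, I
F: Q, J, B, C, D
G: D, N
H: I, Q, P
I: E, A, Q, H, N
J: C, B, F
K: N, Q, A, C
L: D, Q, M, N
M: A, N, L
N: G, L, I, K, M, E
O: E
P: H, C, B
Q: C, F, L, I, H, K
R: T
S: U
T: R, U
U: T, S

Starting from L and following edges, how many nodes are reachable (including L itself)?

17

BFS from L visits: L, D, Q, M, N, F, G, C, I, H, K, A, E, J, B, P, O
Reachable nodes: 17 of 21 total.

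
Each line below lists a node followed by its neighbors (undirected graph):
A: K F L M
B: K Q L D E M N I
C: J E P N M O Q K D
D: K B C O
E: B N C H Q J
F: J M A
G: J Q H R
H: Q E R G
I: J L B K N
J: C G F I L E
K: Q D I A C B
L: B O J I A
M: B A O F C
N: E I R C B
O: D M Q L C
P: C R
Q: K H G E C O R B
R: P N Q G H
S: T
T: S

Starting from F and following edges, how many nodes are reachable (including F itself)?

BFS from F visits: F, J, M, A, C, G, I, L, E, B, O, K, P, N, Q, D, H, R
Reachable nodes: 18 of 20 total.

18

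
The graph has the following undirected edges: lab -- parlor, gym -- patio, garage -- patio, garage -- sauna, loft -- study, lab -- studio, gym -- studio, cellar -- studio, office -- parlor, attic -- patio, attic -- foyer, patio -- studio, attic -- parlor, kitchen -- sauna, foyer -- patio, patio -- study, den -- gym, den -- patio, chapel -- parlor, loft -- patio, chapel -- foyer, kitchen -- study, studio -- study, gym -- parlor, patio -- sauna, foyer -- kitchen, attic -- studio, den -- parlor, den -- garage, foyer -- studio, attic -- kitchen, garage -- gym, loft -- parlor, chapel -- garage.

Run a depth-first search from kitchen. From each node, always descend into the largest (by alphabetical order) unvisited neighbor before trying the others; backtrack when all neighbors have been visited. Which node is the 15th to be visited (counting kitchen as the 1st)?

attic

Visit kitchen
kitchen → study
study → studio
studio → patio
patio → sauna
sauna → garage
garage → gym
gym → parlor
parlor → office
parlor → loft
parlor → lab
parlor → den
parlor → chapel
chapel → foyer
foyer → attic
studio → cellar

Visit order: kitchen, study, studio, patio, sauna, garage, gym, parlor, office, loft, lab, den, chapel, foyer, attic, cellar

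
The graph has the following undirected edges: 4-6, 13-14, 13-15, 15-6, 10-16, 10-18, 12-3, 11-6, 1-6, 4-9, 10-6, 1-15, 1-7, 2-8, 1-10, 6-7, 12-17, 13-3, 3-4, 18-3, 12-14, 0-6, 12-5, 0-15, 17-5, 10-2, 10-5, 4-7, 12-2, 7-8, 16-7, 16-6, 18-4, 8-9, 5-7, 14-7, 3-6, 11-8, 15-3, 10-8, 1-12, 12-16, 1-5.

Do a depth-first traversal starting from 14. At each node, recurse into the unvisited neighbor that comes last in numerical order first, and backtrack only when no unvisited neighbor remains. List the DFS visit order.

14 -> 13 -> 15 -> 6 -> 16 -> 12 -> 17 -> 5 -> 10 -> 18 -> 4 -> 9 -> 8 -> 11 -> 7 -> 1 -> 2 -> 3 -> 0

Visit 14
14 → 13
13 → 15
15 → 6
6 → 16
16 → 12
12 → 17
17 → 5
5 → 10
10 → 18
18 → 4
4 → 9
9 → 8
8 → 11
8 → 7
7 → 1
8 → 2
4 → 3
6 → 0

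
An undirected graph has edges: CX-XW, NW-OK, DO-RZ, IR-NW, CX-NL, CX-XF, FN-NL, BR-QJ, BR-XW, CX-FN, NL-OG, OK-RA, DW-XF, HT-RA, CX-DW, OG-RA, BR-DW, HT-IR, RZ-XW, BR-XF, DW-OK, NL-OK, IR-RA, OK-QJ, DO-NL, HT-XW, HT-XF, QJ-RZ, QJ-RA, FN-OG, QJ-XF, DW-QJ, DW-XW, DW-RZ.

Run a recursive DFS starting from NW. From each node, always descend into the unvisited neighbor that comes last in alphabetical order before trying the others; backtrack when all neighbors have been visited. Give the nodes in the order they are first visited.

Visit NW
NW → OK
OK → RA
RA → QJ
QJ → XF
XF → HT
HT → XW
XW → RZ
RZ → DW
DW → CX
CX → NL
NL → OG
OG → FN
NL → DO
DW → BR
HT → IR

NW → OK → RA → QJ → XF → HT → XW → RZ → DW → CX → NL → OG → FN → DO → BR → IR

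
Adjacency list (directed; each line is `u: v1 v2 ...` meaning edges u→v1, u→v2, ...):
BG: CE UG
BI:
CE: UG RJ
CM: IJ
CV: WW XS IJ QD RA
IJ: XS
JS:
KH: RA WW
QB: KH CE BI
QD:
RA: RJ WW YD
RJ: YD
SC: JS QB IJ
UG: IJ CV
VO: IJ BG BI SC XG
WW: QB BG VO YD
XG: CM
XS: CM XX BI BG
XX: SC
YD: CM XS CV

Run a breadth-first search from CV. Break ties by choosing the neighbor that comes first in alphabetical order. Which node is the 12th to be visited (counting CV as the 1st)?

Visit CV; enqueue IJ, QD, RA, WW, XS → queue [IJ, QD, RA, WW, XS]
Visit IJ → queue [QD, RA, WW, XS]
Visit QD → queue [RA, WW, XS]
Visit RA; enqueue RJ, YD → queue [WW, XS, RJ, YD]
Visit WW; enqueue BG, QB, VO → queue [XS, RJ, YD, BG, QB, VO]
Visit XS; enqueue BI, CM, XX → queue [RJ, YD, BG, QB, VO, BI, CM, XX]
Visit RJ → queue [YD, BG, QB, VO, BI, CM, XX]
Visit YD → queue [BG, QB, VO, BI, CM, XX]
Visit BG; enqueue CE, UG → queue [QB, VO, BI, CM, XX, CE, UG]
Visit QB; enqueue KH → queue [VO, BI, CM, XX, CE, UG, KH]
Visit VO; enqueue SC, XG → queue [BI, CM, XX, CE, UG, KH, SC, XG]
Visit BI → queue [CM, XX, CE, UG, KH, SC, XG]
Visit CM → queue [XX, CE, UG, KH, SC, XG]
Visit XX → queue [CE, UG, KH, SC, XG]
Visit CE → queue [UG, KH, SC, XG]
Visit UG → queue [KH, SC, XG]
Visit KH → queue [SC, XG]
Visit SC; enqueue JS → queue [XG, JS]
Visit XG → queue [JS]
Visit JS → queue []

Visit order: CV, IJ, QD, RA, WW, XS, RJ, YD, BG, QB, VO, BI, CM, XX, CE, UG, KH, SC, XG, JS

BI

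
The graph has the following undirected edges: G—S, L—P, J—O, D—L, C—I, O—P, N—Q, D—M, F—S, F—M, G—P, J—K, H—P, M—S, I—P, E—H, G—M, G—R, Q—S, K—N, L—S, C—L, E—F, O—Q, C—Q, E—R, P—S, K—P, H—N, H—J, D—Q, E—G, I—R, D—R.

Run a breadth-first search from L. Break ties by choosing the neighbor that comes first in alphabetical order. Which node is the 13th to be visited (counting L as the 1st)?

O

Visit L; enqueue C, D, P, S → queue [C, D, P, S]
Visit C; enqueue I, Q → queue [D, P, S, I, Q]
Visit D; enqueue M, R → queue [P, S, I, Q, M, R]
Visit P; enqueue G, H, K, O → queue [S, I, Q, M, R, G, H, K, O]
Visit S; enqueue F → queue [I, Q, M, R, G, H, K, O, F]
Visit I → queue [Q, M, R, G, H, K, O, F]
Visit Q; enqueue N → queue [M, R, G, H, K, O, F, N]
Visit M → queue [R, G, H, K, O, F, N]
Visit R; enqueue E → queue [G, H, K, O, F, N, E]
Visit G → queue [H, K, O, F, N, E]
Visit H; enqueue J → queue [K, O, F, N, E, J]
Visit K → queue [O, F, N, E, J]
Visit O → queue [F, N, E, J]
Visit F → queue [N, E, J]
Visit N → queue [E, J]
Visit E → queue [J]
Visit J → queue []

Visit order: L, C, D, P, S, I, Q, M, R, G, H, K, O, F, N, E, J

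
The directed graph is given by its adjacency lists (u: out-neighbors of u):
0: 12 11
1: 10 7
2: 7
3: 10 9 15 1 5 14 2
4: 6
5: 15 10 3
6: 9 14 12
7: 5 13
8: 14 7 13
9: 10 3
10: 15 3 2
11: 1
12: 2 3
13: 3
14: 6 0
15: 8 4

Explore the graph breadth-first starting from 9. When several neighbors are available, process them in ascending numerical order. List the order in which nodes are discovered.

Visit 9; enqueue 3, 10 → queue [3, 10]
Visit 3; enqueue 1, 2, 5, 14, 15 → queue [10, 1, 2, 5, 14, 15]
Visit 10 → queue [1, 2, 5, 14, 15]
Visit 1; enqueue 7 → queue [2, 5, 14, 15, 7]
Visit 2 → queue [5, 14, 15, 7]
Visit 5 → queue [14, 15, 7]
Visit 14; enqueue 0, 6 → queue [15, 7, 0, 6]
Visit 15; enqueue 4, 8 → queue [7, 0, 6, 4, 8]
Visit 7; enqueue 13 → queue [0, 6, 4, 8, 13]
Visit 0; enqueue 11, 12 → queue [6, 4, 8, 13, 11, 12]
Visit 6 → queue [4, 8, 13, 11, 12]
Visit 4 → queue [8, 13, 11, 12]
Visit 8 → queue [13, 11, 12]
Visit 13 → queue [11, 12]
Visit 11 → queue [12]
Visit 12 → queue []

9 3 10 1 2 5 14 15 7 0 6 4 8 13 11 12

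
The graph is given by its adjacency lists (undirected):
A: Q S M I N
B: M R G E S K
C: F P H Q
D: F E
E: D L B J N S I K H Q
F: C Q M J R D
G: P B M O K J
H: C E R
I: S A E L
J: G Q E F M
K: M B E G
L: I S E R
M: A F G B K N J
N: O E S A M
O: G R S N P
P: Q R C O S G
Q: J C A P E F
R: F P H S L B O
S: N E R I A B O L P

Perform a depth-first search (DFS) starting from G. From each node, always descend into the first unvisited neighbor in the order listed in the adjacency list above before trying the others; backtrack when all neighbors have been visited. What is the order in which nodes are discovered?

G P Q J E D F C H R S N O A M B K I L

Visit G
G → P
P → Q
Q → J
J → E
E → D
D → F
F → C
C → H
H → R
R → S
S → N
N → O
N → A
A → M
M → B
B → K
A → I
I → L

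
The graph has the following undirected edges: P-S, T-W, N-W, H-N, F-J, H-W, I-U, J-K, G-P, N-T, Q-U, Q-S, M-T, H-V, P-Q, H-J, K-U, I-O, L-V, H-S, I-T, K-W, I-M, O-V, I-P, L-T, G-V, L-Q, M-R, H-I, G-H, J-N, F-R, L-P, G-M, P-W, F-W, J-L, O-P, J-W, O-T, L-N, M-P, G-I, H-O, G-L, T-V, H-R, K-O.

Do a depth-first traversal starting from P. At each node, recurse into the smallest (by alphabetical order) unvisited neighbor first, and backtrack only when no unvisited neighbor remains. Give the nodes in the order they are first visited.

P, G, H, I, M, R, F, J, K, O, T, L, N, W, Q, S, U, V

Visit P
P → G
G → H
H → I
I → M
M → R
R → F
F → J
J → K
K → O
O → T
T → L
L → N
N → W
L → Q
Q → S
Q → U
L → V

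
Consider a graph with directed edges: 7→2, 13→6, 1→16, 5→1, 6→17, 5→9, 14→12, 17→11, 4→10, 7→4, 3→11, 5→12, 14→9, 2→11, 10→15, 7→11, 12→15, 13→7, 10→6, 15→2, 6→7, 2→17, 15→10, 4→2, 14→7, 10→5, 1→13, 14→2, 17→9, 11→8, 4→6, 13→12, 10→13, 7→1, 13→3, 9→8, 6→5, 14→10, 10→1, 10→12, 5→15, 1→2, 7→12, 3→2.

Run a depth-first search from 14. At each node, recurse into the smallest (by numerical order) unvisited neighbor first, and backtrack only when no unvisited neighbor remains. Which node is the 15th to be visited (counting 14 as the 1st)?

Visit 14
14 → 2
2 → 11
11 → 8
2 → 17
17 → 9
14 → 7
7 → 1
1 → 13
13 → 3
13 → 6
6 → 5
5 → 12
12 → 15
15 → 10
1 → 16
7 → 4

Visit order: 14, 2, 11, 8, 17, 9, 7, 1, 13, 3, 6, 5, 12, 15, 10, 16, 4

10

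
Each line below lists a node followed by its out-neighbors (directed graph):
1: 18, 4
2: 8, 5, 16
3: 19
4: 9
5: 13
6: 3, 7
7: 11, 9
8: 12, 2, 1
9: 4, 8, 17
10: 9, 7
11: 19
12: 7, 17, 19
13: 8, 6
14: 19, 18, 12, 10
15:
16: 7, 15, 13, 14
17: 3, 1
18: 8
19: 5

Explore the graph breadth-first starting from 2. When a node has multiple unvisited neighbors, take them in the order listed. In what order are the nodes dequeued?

Visit 2; enqueue 8, 5, 16 → queue [8, 5, 16]
Visit 8; enqueue 12, 1 → queue [5, 16, 12, 1]
Visit 5; enqueue 13 → queue [16, 12, 1, 13]
Visit 16; enqueue 7, 15, 14 → queue [12, 1, 13, 7, 15, 14]
Visit 12; enqueue 17, 19 → queue [1, 13, 7, 15, 14, 17, 19]
Visit 1; enqueue 18, 4 → queue [13, 7, 15, 14, 17, 19, 18, 4]
Visit 13; enqueue 6 → queue [7, 15, 14, 17, 19, 18, 4, 6]
Visit 7; enqueue 11, 9 → queue [15, 14, 17, 19, 18, 4, 6, 11, 9]
Visit 15 → queue [14, 17, 19, 18, 4, 6, 11, 9]
Visit 14; enqueue 10 → queue [17, 19, 18, 4, 6, 11, 9, 10]
Visit 17; enqueue 3 → queue [19, 18, 4, 6, 11, 9, 10, 3]
Visit 19 → queue [18, 4, 6, 11, 9, 10, 3]
Visit 18 → queue [4, 6, 11, 9, 10, 3]
Visit 4 → queue [6, 11, 9, 10, 3]
Visit 6 → queue [11, 9, 10, 3]
Visit 11 → queue [9, 10, 3]
Visit 9 → queue [10, 3]
Visit 10 → queue [3]
Visit 3 → queue []

2, 8, 5, 16, 12, 1, 13, 7, 15, 14, 17, 19, 18, 4, 6, 11, 9, 10, 3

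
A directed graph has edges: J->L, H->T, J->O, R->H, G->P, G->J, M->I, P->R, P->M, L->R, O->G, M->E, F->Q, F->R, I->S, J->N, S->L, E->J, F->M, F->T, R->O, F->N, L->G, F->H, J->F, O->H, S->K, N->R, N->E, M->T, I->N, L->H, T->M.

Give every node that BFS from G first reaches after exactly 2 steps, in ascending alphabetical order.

Level 0: G
Level 1: J, P
Level 2: F, L, M, N, O, R
Level 3: E, H, I, Q, T
Level 4: S
Level 5: K

F, L, M, N, O, R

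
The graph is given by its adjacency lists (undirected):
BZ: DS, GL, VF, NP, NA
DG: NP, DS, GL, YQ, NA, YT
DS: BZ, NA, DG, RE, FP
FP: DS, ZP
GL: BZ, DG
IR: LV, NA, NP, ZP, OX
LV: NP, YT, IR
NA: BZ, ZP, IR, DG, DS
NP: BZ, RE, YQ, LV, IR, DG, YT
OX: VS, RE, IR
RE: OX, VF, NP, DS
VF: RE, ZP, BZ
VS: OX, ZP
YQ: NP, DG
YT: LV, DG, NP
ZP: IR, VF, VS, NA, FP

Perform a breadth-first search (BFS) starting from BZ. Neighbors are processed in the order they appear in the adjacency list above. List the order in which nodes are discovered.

BZ → DS → GL → VF → NP → NA → DG → RE → FP → ZP → YQ → LV → IR → YT → OX → VS

Visit BZ; enqueue DS, GL, VF, NP, NA → queue [DS, GL, VF, NP, NA]
Visit DS; enqueue DG, RE, FP → queue [GL, VF, NP, NA, DG, RE, FP]
Visit GL → queue [VF, NP, NA, DG, RE, FP]
Visit VF; enqueue ZP → queue [NP, NA, DG, RE, FP, ZP]
Visit NP; enqueue YQ, LV, IR, YT → queue [NA, DG, RE, FP, ZP, YQ, LV, IR, YT]
Visit NA → queue [DG, RE, FP, ZP, YQ, LV, IR, YT]
Visit DG → queue [RE, FP, ZP, YQ, LV, IR, YT]
Visit RE; enqueue OX → queue [FP, ZP, YQ, LV, IR, YT, OX]
Visit FP → queue [ZP, YQ, LV, IR, YT, OX]
Visit ZP; enqueue VS → queue [YQ, LV, IR, YT, OX, VS]
Visit YQ → queue [LV, IR, YT, OX, VS]
Visit LV → queue [IR, YT, OX, VS]
Visit IR → queue [YT, OX, VS]
Visit YT → queue [OX, VS]
Visit OX → queue [VS]
Visit VS → queue []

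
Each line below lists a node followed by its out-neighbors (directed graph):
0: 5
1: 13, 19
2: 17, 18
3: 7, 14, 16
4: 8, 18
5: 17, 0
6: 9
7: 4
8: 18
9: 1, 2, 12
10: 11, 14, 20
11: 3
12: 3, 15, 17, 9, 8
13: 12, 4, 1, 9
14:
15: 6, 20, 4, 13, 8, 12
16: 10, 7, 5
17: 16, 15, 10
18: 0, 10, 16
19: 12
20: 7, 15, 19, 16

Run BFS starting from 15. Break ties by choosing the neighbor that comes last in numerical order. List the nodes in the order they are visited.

15, 20, 13, 12, 8, 6, 4, 19, 16, 7, 9, 1, 17, 3, 18, 10, 5, 2, 14, 0, 11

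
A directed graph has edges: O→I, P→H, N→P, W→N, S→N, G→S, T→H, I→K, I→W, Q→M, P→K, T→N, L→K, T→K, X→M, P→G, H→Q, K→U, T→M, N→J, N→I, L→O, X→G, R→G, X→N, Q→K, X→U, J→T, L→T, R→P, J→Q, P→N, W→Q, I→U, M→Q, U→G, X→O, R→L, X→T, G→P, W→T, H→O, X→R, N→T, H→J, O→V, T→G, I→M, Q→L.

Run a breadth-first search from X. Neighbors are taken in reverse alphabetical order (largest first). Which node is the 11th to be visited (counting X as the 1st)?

P

Visit X; enqueue U, T, R, O, N, M, G → queue [U, T, R, O, N, M, G]
Visit U → queue [T, R, O, N, M, G]
Visit T; enqueue K, H → queue [R, O, N, M, G, K, H]
Visit R; enqueue P, L → queue [O, N, M, G, K, H, P, L]
Visit O; enqueue V, I → queue [N, M, G, K, H, P, L, V, I]
Visit N; enqueue J → queue [M, G, K, H, P, L, V, I, J]
Visit M; enqueue Q → queue [G, K, H, P, L, V, I, J, Q]
Visit G; enqueue S → queue [K, H, P, L, V, I, J, Q, S]
Visit K → queue [H, P, L, V, I, J, Q, S]
Visit H → queue [P, L, V, I, J, Q, S]
Visit P → queue [L, V, I, J, Q, S]
Visit L → queue [V, I, J, Q, S]
Visit V → queue [I, J, Q, S]
Visit I; enqueue W → queue [J, Q, S, W]
Visit J → queue [Q, S, W]
Visit Q → queue [S, W]
Visit S → queue [W]
Visit W → queue []

Visit order: X, U, T, R, O, N, M, G, K, H, P, L, V, I, J, Q, S, W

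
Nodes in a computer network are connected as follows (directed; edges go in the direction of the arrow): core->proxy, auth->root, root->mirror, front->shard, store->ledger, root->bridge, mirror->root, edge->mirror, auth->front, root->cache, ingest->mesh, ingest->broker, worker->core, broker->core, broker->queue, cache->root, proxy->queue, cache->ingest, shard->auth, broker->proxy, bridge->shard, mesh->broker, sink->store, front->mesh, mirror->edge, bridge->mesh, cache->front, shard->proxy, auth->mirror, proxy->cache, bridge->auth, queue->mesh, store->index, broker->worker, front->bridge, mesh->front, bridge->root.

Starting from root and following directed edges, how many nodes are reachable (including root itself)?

BFS from root visits: root, mirror, cache, bridge, edge, ingest, front, shard, mesh, auth, broker, proxy, worker, queue, core
Reachable nodes: 15 of 19 total.

15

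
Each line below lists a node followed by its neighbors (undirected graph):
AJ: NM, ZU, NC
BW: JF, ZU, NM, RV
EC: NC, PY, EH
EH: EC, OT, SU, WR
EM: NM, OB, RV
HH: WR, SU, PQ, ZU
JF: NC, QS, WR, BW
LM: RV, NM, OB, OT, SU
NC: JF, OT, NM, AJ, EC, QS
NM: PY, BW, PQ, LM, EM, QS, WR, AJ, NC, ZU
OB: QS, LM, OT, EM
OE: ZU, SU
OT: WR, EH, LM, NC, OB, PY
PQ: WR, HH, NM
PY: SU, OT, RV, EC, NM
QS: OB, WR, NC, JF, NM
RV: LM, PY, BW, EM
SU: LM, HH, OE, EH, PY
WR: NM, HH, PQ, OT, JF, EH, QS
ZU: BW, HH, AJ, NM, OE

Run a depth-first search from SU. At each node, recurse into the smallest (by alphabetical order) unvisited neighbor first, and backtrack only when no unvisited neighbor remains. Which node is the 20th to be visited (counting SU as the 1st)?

Visit SU
SU → EH
EH → EC
EC → NC
NC → AJ
AJ → NM
NM → BW
BW → JF
JF → QS
QS → OB
OB → EM
EM → RV
RV → LM
LM → OT
OT → PY
OT → WR
WR → HH
HH → PQ
HH → ZU
ZU → OE

Visit order: SU, EH, EC, NC, AJ, NM, BW, JF, QS, OB, EM, RV, LM, OT, PY, WR, HH, PQ, ZU, OE

OE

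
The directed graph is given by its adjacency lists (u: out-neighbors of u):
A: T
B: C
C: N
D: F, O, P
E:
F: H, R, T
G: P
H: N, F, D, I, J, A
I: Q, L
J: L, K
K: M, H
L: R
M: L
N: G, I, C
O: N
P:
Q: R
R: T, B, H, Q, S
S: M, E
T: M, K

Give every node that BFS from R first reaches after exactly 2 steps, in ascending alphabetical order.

A, C, D, E, F, I, J, K, M, N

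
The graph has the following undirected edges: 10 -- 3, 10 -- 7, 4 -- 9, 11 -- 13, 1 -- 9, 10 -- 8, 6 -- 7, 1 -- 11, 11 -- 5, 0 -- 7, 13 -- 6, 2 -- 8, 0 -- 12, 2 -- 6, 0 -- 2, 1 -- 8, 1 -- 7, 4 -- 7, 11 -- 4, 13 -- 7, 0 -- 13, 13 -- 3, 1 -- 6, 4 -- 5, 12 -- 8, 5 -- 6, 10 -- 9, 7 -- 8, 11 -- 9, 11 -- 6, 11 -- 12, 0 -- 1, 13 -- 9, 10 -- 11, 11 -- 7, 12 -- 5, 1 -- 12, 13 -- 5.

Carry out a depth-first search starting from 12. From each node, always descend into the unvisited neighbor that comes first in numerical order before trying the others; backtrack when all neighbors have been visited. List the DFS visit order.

12, 0, 1, 6, 2, 8, 7, 4, 5, 11, 9, 10, 3, 13

Visit 12
12 → 0
0 → 1
1 → 6
6 → 2
2 → 8
8 → 7
7 → 4
4 → 5
5 → 11
11 → 9
9 → 10
10 → 3
3 → 13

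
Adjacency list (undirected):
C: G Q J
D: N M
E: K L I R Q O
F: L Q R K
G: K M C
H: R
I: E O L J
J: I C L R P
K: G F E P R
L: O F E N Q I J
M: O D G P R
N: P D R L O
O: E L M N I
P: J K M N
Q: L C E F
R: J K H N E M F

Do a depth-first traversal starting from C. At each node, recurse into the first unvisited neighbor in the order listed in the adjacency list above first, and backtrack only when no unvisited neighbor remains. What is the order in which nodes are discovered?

Visit C
C → G
G → K
K → F
F → L
L → O
O → E
E → I
I → J
J → R
R → H
R → N
N → P
P → M
M → D
E → Q

C, G, K, F, L, O, E, I, J, R, H, N, P, M, D, Q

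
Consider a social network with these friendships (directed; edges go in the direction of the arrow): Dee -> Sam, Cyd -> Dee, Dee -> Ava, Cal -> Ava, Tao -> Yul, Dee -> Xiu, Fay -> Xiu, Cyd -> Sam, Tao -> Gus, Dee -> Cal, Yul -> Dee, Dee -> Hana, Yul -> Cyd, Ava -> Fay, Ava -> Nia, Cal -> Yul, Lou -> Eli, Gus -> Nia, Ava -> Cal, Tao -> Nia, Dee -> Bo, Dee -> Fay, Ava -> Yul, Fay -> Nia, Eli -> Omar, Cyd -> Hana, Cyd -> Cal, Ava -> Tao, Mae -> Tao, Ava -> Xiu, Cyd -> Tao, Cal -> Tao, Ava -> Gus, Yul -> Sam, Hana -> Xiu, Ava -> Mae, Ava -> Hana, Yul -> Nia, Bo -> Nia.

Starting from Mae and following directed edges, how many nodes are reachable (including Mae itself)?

BFS from Mae visits: Mae, Tao, Gus, Nia, Yul, Cyd, Dee, Sam, Cal, Hana, Ava, Bo, Fay, Xiu
Reachable nodes: 14 of 17 total.

14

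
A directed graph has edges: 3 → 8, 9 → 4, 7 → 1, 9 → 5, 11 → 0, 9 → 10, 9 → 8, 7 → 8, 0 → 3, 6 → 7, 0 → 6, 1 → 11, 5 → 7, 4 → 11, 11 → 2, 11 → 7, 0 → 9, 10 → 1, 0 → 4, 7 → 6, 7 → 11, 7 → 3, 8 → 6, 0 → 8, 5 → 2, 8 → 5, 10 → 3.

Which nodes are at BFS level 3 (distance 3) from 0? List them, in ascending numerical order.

Level 0: 0
Level 1: 3, 4, 6, 8, 9
Level 2: 5, 7, 10, 11
Level 3: 1, 2

1, 2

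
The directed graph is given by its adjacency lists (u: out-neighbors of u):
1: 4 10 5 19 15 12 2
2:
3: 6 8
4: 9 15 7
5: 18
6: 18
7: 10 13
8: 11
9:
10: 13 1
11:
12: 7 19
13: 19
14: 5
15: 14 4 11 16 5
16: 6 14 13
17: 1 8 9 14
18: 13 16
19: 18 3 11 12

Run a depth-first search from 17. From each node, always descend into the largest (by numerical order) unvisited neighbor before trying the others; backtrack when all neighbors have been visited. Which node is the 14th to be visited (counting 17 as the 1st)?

Visit 17
17 → 14
14 → 5
5 → 18
18 → 16
16 → 13
13 → 19
19 → 12
12 → 7
7 → 10
10 → 1
1 → 15
15 → 11
15 → 4
4 → 9
1 → 2
19 → 3
3 → 8
3 → 6

Visit order: 17, 14, 5, 18, 16, 13, 19, 12, 7, 10, 1, 15, 11, 4, 9, 2, 3, 8, 6

4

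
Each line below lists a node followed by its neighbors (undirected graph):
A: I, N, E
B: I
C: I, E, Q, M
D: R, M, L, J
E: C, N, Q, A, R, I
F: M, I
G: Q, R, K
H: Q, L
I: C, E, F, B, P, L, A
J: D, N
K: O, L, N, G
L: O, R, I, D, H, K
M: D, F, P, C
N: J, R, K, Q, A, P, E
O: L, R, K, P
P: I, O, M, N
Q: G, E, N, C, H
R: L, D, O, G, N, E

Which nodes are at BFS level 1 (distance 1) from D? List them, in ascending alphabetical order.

J, L, M, R

Level 0: D
Level 1: J, L, M, R
Level 2: C, E, F, G, H, I, K, N, O, P
Level 3: A, B, Q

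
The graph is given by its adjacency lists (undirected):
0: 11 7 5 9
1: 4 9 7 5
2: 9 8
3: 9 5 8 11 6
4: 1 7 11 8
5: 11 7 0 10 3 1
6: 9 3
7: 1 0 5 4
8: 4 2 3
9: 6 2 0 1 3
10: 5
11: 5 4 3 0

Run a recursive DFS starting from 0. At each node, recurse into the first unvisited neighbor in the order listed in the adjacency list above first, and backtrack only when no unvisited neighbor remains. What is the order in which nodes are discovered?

0 -> 11 -> 5 -> 7 -> 1 -> 4 -> 8 -> 2 -> 9 -> 6 -> 3 -> 10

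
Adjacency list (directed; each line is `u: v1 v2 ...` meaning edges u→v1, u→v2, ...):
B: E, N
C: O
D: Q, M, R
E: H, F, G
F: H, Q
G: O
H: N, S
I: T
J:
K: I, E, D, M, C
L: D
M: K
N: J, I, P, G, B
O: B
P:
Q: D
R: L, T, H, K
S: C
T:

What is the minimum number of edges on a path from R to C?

2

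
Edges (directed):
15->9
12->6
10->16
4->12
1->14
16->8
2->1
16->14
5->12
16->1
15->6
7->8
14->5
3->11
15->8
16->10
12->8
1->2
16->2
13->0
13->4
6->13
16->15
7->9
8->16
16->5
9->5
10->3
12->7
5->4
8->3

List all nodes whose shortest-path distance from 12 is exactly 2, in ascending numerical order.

3, 9, 13, 16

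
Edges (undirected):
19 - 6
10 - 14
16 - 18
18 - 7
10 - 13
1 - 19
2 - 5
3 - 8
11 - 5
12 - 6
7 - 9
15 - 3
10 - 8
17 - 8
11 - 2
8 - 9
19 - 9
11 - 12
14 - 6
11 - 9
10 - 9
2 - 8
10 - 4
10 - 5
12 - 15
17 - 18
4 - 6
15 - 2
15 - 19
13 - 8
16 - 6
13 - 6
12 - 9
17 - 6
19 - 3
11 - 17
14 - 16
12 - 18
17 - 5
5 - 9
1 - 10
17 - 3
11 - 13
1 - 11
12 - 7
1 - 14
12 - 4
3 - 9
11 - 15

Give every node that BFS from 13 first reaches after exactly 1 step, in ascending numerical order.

Level 0: 13
Level 1: 6, 8, 10, 11
Level 2: 1, 2, 3, 4, 5, 9, 12, 14, 15, 16, 17, 19
Level 3: 7, 18

6, 8, 10, 11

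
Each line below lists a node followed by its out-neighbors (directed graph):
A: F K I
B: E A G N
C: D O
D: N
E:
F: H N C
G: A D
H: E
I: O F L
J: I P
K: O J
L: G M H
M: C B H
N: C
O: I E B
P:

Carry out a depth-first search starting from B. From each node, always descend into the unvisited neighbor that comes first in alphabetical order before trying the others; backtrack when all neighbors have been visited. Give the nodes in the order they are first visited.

Visit B
B → A
A → F
F → C
C → D
D → N
C → O
O → E
O → I
I → L
L → G
L → H
L → M
A → K
K → J
J → P

B, A, F, C, D, N, O, E, I, L, G, H, M, K, J, P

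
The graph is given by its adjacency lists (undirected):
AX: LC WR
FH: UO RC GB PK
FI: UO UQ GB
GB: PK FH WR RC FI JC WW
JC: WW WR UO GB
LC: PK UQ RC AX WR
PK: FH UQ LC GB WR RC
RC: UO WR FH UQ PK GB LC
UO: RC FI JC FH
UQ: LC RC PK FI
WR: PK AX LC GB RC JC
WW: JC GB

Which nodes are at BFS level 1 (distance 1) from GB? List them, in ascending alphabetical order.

Level 0: GB
Level 1: FH, FI, JC, PK, RC, WR, WW
Level 2: AX, LC, UO, UQ

FH, FI, JC, PK, RC, WR, WW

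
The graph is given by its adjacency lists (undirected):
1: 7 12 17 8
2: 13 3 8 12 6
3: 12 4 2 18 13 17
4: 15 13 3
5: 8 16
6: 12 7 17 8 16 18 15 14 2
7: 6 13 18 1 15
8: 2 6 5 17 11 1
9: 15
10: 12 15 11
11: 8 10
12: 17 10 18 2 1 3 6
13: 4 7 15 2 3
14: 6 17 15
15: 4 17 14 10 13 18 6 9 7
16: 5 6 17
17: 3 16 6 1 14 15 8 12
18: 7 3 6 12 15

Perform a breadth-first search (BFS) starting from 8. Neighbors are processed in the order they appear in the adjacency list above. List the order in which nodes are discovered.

8, 2, 6, 5, 17, 11, 1, 13, 3, 12, 7, 16, 18, 15, 14, 10, 4, 9

Visit 8; enqueue 2, 6, 5, 17, 11, 1 → queue [2, 6, 5, 17, 11, 1]
Visit 2; enqueue 13, 3, 12 → queue [6, 5, 17, 11, 1, 13, 3, 12]
Visit 6; enqueue 7, 16, 18, 15, 14 → queue [5, 17, 11, 1, 13, 3, 12, 7, 16, 18, 15, 14]
Visit 5 → queue [17, 11, 1, 13, 3, 12, 7, 16, 18, 15, 14]
Visit 17 → queue [11, 1, 13, 3, 12, 7, 16, 18, 15, 14]
Visit 11; enqueue 10 → queue [1, 13, 3, 12, 7, 16, 18, 15, 14, 10]
Visit 1 → queue [13, 3, 12, 7, 16, 18, 15, 14, 10]
Visit 13; enqueue 4 → queue [3, 12, 7, 16, 18, 15, 14, 10, 4]
Visit 3 → queue [12, 7, 16, 18, 15, 14, 10, 4]
Visit 12 → queue [7, 16, 18, 15, 14, 10, 4]
Visit 7 → queue [16, 18, 15, 14, 10, 4]
Visit 16 → queue [18, 15, 14, 10, 4]
Visit 18 → queue [15, 14, 10, 4]
Visit 15; enqueue 9 → queue [14, 10, 4, 9]
Visit 14 → queue [10, 4, 9]
Visit 10 → queue [4, 9]
Visit 4 → queue [9]
Visit 9 → queue []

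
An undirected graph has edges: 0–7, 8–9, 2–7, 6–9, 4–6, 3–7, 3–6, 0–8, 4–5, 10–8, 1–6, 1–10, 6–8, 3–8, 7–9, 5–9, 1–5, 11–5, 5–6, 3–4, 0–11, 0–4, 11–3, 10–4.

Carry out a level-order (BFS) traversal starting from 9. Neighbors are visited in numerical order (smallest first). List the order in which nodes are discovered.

9 -> 5 -> 6 -> 7 -> 8 -> 1 -> 4 -> 11 -> 3 -> 0 -> 2 -> 10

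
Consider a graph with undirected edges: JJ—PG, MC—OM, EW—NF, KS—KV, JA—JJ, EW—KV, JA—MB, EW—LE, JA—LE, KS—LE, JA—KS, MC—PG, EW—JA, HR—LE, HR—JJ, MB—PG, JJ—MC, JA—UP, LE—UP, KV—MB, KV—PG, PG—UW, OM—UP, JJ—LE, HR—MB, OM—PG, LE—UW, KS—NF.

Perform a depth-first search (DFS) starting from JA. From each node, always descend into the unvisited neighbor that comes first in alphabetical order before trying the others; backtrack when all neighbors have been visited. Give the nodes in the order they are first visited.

JA -> EW -> KV -> KS -> LE -> HR -> JJ -> MC -> OM -> PG -> MB -> UW -> UP -> NF

Visit JA
JA → EW
EW → KV
KV → KS
KS → LE
LE → HR
HR → JJ
JJ → MC
MC → OM
OM → PG
PG → MB
PG → UW
OM → UP
KS → NF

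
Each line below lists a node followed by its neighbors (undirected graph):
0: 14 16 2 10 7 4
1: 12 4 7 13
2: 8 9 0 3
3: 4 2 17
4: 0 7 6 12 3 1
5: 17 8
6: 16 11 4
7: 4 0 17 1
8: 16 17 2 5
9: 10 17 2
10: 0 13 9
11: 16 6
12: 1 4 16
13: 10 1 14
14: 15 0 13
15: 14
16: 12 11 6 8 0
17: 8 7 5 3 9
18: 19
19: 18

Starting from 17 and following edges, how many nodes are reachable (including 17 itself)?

BFS from 17 visits: 17, 8, 7, 5, 3, 9, 16, 2, 4, 0, 1, 10, 12, 11, 6, 14, 13, 15
Reachable nodes: 18 of 20 total.

18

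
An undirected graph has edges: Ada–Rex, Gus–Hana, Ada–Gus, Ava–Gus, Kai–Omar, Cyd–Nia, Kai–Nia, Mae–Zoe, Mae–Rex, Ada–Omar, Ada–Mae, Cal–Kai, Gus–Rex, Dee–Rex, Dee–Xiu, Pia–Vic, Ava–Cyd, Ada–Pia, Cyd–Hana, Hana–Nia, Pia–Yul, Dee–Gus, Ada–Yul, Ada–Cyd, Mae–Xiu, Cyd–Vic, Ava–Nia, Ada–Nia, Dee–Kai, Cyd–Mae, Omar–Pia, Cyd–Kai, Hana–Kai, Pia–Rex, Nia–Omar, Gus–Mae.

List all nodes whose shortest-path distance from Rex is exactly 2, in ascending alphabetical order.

Ava, Cyd, Hana, Kai, Nia, Omar, Vic, Xiu, Yul, Zoe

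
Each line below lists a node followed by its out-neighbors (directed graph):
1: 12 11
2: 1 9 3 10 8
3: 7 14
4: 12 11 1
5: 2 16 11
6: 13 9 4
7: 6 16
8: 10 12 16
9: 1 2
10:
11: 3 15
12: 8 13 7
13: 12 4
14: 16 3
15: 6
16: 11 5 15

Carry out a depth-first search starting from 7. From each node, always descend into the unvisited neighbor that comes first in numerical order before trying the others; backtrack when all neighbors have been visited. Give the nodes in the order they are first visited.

Visit 7
7 → 6
6 → 4
4 → 1
1 → 11
11 → 3
3 → 14
14 → 16
16 → 5
5 → 2
2 → 8
8 → 10
8 → 12
12 → 13
2 → 9
16 → 15

7, 6, 4, 1, 11, 3, 14, 16, 5, 2, 8, 10, 12, 13, 9, 15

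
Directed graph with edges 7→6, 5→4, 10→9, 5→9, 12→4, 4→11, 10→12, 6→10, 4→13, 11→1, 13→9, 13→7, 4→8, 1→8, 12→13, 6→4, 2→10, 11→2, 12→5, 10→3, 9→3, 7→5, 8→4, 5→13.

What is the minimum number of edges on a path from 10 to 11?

3

Level 0: 10
Level 1: 3, 9, 12
Level 2: 4, 5, 13
Level 3: 7, 8, 11
Level 4: 1, 2, 6
11 first appears at level 3.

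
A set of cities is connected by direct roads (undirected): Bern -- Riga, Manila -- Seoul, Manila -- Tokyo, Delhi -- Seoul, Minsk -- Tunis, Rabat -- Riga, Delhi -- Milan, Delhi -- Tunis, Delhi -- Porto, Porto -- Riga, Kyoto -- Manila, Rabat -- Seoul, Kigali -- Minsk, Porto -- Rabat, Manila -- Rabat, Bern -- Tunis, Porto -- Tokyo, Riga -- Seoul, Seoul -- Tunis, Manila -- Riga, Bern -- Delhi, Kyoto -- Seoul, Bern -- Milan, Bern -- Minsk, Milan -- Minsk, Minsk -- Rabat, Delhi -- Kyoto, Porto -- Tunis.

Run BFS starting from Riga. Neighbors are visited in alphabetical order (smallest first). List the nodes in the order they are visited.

Riga, Bern, Manila, Porto, Rabat, Seoul, Delhi, Milan, Minsk, Tunis, Kyoto, Tokyo, Kigali

Visit Riga; enqueue Bern, Manila, Porto, Rabat, Seoul → queue [Bern, Manila, Porto, Rabat, Seoul]
Visit Bern; enqueue Delhi, Milan, Minsk, Tunis → queue [Manila, Porto, Rabat, Seoul, Delhi, Milan, Minsk, Tunis]
Visit Manila; enqueue Kyoto, Tokyo → queue [Porto, Rabat, Seoul, Delhi, Milan, Minsk, Tunis, Kyoto, Tokyo]
Visit Porto → queue [Rabat, Seoul, Delhi, Milan, Minsk, Tunis, Kyoto, Tokyo]
Visit Rabat → queue [Seoul, Delhi, Milan, Minsk, Tunis, Kyoto, Tokyo]
Visit Seoul → queue [Delhi, Milan, Minsk, Tunis, Kyoto, Tokyo]
Visit Delhi → queue [Milan, Minsk, Tunis, Kyoto, Tokyo]
Visit Milan → queue [Minsk, Tunis, Kyoto, Tokyo]
Visit Minsk; enqueue Kigali → queue [Tunis, Kyoto, Tokyo, Kigali]
Visit Tunis → queue [Kyoto, Tokyo, Kigali]
Visit Kyoto → queue [Tokyo, Kigali]
Visit Tokyo → queue [Kigali]
Visit Kigali → queue []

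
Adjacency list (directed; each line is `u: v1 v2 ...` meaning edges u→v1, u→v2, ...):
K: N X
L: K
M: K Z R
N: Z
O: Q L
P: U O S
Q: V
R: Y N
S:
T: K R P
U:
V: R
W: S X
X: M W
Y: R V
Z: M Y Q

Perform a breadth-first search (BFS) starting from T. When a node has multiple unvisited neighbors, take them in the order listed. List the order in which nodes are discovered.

T, K, R, P, N, X, Y, U, O, S, Z, M, W, V, Q, L

Visit T; enqueue K, R, P → queue [K, R, P]
Visit K; enqueue N, X → queue [R, P, N, X]
Visit R; enqueue Y → queue [P, N, X, Y]
Visit P; enqueue U, O, S → queue [N, X, Y, U, O, S]
Visit N; enqueue Z → queue [X, Y, U, O, S, Z]
Visit X; enqueue M, W → queue [Y, U, O, S, Z, M, W]
Visit Y; enqueue V → queue [U, O, S, Z, M, W, V]
Visit U → queue [O, S, Z, M, W, V]
Visit O; enqueue Q, L → queue [S, Z, M, W, V, Q, L]
Visit S → queue [Z, M, W, V, Q, L]
Visit Z → queue [M, W, V, Q, L]
Visit M → queue [W, V, Q, L]
Visit W → queue [V, Q, L]
Visit V → queue [Q, L]
Visit Q → queue [L]
Visit L → queue []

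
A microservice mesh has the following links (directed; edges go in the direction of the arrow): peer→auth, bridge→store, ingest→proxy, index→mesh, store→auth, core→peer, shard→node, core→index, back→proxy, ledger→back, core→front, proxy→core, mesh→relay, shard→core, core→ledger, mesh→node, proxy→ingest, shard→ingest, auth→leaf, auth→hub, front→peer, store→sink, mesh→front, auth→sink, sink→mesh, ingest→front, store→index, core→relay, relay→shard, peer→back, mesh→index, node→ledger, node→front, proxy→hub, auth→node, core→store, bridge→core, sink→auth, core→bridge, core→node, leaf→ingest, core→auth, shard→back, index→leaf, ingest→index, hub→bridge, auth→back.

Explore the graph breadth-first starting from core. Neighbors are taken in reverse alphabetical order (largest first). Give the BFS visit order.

Visit core; enqueue store, relay, peer, node, ledger, index, front, bridge, auth → queue [store, relay, peer, node, ledger, index, front, bridge, auth]
Visit store; enqueue sink → queue [relay, peer, node, ledger, index, front, bridge, auth, sink]
Visit relay; enqueue shard → queue [peer, node, ledger, index, front, bridge, auth, sink, shard]
Visit peer; enqueue back → queue [node, ledger, index, front, bridge, auth, sink, shard, back]
Visit node → queue [ledger, index, front, bridge, auth, sink, shard, back]
Visit ledger → queue [index, front, bridge, auth, sink, shard, back]
Visit index; enqueue mesh, leaf → queue [front, bridge, auth, sink, shard, back, mesh, leaf]
Visit front → queue [bridge, auth, sink, shard, back, mesh, leaf]
Visit bridge → queue [auth, sink, shard, back, mesh, leaf]
Visit auth; enqueue hub → queue [sink, shard, back, mesh, leaf, hub]
Visit sink → queue [shard, back, mesh, leaf, hub]
Visit shard; enqueue ingest → queue [back, mesh, leaf, hub, ingest]
Visit back; enqueue proxy → queue [mesh, leaf, hub, ingest, proxy]
Visit mesh → queue [leaf, hub, ingest, proxy]
Visit leaf → queue [hub, ingest, proxy]
Visit hub → queue [ingest, proxy]
Visit ingest → queue [proxy]
Visit proxy → queue []

core, store, relay, peer, node, ledger, index, front, bridge, auth, sink, shard, back, mesh, leaf, hub, ingest, proxy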